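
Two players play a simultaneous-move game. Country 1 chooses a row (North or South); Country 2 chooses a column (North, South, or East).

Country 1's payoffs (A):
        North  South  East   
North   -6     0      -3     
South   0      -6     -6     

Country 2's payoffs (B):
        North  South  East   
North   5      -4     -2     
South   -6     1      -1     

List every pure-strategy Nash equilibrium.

Check mutual best responses: a cell is a NE iff neither player can gain by unilaterally deviating.
Country 1's best responses — vs North: South (payoff 0); vs South: North (payoff 0); vs East: North (payoff -3).
Country 2's best responses — vs North: North (payoff 5); vs South: South (payoff 1).
No cell has both players best-responding. For instance, Country 1's best reply to South is North, but against North Country 2 prefers North over South.

There is no pure-strategy Nash equilibrium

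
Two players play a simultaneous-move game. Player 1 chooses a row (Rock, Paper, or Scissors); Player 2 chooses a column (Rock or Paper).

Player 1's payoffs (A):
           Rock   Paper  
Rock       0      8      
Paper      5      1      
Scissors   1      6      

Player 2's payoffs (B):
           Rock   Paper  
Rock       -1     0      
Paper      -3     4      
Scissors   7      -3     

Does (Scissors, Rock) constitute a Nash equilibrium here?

Holding Player 2 at Rock: Player 1 gets 1 from Scissors but could get 5 by switching to Paper. Player 1 has a profitable deviation.

No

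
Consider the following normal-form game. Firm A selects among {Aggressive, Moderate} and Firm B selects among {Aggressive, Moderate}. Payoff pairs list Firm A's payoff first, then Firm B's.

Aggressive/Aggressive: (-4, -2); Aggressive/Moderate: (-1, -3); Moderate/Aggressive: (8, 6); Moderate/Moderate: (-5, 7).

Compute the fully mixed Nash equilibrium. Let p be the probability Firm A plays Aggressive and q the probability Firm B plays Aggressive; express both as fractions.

p = 1/2, q = 1/4

In a mixed NE each player is indifferent between their pure strategies, so the opponent's mix sets the indifference.
Firm B indifferent between Aggressive and Moderate: p·(-2) + (1−p)·6 = p·(-3) + (1−p)·7 ⟹ 6 + (-8)p = 7 + (-10)p ⟹ p = 1/2.
Firm A indifferent between Aggressive and Moderate: q·(-4) + (1−q)·(-1) = q·8 + (1−q)·(-5) ⟹ (-1) + (-3)q = (-5) + 13q ⟹ q = 1/4.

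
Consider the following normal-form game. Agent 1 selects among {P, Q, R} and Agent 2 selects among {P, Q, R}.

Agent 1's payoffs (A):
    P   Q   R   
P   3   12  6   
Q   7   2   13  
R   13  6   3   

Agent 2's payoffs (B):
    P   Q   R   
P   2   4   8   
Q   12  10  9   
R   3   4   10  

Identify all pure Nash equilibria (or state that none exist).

None

A profile is a Nash equilibrium when each player is best-responding to the other.
Agent 1's best responses — vs P: R (payoff 13); vs Q: P (payoff 12); vs R: Q (payoff 13).
Agent 2's best responses — vs P: R (payoff 8); vs Q: P (payoff 12); vs R: R (payoff 10).
No cell has both players best-responding. For instance, Agent 1's best reply to R is Q, but against Q Agent 2 prefers P over R.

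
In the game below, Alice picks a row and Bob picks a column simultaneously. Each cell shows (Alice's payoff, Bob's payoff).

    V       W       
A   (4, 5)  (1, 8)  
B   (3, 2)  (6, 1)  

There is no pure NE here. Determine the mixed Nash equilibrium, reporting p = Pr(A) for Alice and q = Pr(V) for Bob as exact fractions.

p = 1/4, q = 5/6

In a mixed NE each player is indifferent between their pure strategies, so the opponent's mix sets the indifference.
Bob indifferent between V and W: p·5 + (1−p)·2 = p·8 + (1−p)·1 ⟹ 2 + 3p = 1 + 7p ⟹ p = 1/4.
Alice indifferent between A and B: q·4 + (1−q)·1 = q·3 + (1−q)·6 ⟹ 1 + 3q = 6 + (-3)q ⟹ q = 5/6.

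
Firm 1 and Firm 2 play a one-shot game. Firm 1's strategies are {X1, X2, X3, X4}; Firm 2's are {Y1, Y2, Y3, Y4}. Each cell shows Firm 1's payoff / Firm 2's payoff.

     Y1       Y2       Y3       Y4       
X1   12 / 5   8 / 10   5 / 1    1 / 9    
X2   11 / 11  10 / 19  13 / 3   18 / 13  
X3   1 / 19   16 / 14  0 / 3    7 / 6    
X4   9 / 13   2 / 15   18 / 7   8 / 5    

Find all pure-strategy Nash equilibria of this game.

A profile is a Nash equilibrium when each player is best-responding to the other.
Firm 1's best responses — vs Y1: X1 (payoff 12); vs Y2: X3 (payoff 16); vs Y3: X4 (payoff 18); vs Y4: X2 (payoff 18).
Firm 2's best responses — vs X1: Y2 (payoff 10); vs X2: Y2 (payoff 19); vs X3: Y1 (payoff 19); vs X4: Y2 (payoff 15).
No cell has both players best-responding. For instance, Firm 1's best reply to Y2 is X3, but against X3 Firm 2 prefers Y1 over Y2.

None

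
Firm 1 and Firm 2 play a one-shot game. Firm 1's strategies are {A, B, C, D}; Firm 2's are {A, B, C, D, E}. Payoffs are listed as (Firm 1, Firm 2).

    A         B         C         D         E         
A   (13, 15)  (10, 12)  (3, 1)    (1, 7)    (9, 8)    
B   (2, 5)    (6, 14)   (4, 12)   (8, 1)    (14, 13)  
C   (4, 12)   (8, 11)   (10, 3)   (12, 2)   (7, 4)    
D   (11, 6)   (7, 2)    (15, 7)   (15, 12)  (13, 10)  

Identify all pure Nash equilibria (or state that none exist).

(A, A) and (D, D)

Find each player's best response to every opponent strategy; NE are the intersections.
Firm 1's best responses — vs A: A (payoff 13); vs B: A (payoff 10); vs C: D (payoff 15); vs D: D (payoff 15); vs E: B (payoff 14).
Firm 2's best responses — vs A: A (payoff 15); vs B: B (payoff 14); vs C: A (payoff 12); vs D: D (payoff 12).
Mutual best responses occur at (A, A) and (D, D); at each, neither player gains by switching.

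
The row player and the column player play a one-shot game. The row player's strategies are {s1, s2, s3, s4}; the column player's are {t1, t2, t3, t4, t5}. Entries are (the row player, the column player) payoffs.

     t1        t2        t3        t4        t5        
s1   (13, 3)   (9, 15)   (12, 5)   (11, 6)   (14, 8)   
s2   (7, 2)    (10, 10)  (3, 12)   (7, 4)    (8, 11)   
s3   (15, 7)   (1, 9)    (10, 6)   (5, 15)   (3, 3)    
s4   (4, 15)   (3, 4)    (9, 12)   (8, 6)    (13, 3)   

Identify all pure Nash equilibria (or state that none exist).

No pure-strategy Nash equilibrium

Find each player's best response to every opponent strategy; NE are the intersections.
The row player's best responses — vs t1: s3 (payoff 15); vs t2: s2 (payoff 10); vs t3: s1 (payoff 12); vs t4: s1 (payoff 11); vs t5: s1 (payoff 14).
The column player's best responses — vs s1: t2 (payoff 15); vs s2: t3 (payoff 12); vs s3: t4 (payoff 15); vs s4: t1 (payoff 15).
No cell has both players best-responding. For instance, the row player's best reply to t5 is s1, but against s1 the column player prefers t2 over t5.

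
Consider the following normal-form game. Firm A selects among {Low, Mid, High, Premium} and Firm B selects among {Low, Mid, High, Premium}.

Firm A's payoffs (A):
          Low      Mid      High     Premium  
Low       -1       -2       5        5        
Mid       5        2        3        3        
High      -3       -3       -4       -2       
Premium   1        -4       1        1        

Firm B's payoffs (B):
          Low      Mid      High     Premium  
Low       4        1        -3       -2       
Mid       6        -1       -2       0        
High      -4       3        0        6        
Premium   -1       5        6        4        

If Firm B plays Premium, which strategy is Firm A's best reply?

Low

With Firm B fixed at Premium, Firm A's payoffs are: Low → 5, Mid → 3, High → -2, Premium → 1.
The maximum is 5, achieved by Low.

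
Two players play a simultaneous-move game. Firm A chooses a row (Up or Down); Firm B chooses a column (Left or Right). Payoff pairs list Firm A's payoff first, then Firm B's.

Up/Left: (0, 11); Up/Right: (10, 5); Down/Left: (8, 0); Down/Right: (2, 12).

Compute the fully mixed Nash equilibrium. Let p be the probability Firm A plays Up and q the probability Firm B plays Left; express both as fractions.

p = 2/3, q = 1/2

Each player's mixing probability is pinned down by making the *other* player indifferent.
Firm B indifferent between Left and Right: p·11 + (1−p)·0 = p·5 + (1−p)·12 ⟹ 0 + 11p = 12 + (-7)p ⟹ p = 2/3.
Firm A indifferent between Up and Down: q·0 + (1−q)·10 = q·8 + (1−q)·2 ⟹ 10 + (-10)q = 2 + 6q ⟹ q = 1/2.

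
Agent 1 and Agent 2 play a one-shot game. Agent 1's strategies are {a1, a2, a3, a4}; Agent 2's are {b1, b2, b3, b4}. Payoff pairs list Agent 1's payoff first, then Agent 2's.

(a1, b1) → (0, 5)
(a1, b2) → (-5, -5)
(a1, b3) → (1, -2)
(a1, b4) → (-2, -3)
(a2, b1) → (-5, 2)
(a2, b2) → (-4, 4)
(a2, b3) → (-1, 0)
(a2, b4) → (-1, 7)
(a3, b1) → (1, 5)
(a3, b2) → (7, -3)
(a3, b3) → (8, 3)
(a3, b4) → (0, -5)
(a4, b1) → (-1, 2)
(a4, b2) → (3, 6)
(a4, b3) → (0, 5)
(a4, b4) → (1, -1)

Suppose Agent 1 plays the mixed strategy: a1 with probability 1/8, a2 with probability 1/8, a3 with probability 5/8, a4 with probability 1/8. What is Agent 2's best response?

Compute Agent 2's expected payoff from each pure strategy against the given mix.
b1: (1/8)·5 + (1/8)·2 + (5/8)·5 + (1/8)·2 = 17/4
b2: (1/8)·(-5) + (1/8)·4 + (5/8)·(-3) + (1/8)·6 = -5/4
b3: (1/8)·(-2) + (1/8)·0 + (5/8)·3 + (1/8)·5 = 9/4
b4: (1/8)·(-3) + (1/8)·7 + (5/8)·(-5) + (1/8)·(-1) = -11/4
Highest expected payoff is 17/4, from b1.

b1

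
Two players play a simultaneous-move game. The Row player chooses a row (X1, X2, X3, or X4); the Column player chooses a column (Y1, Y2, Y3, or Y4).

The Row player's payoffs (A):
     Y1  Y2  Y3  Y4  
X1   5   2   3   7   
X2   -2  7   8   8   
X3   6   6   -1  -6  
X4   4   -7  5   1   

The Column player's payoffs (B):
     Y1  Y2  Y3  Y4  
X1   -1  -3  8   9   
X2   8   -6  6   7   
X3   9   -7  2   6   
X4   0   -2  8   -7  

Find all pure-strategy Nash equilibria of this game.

A profile is a Nash equilibrium when each player is best-responding to the other.
The Row player's best responses — vs Y1: X3 (payoff 6); vs Y2: X2 (payoff 7); vs Y3: X2 (payoff 8); vs Y4: X2 (payoff 8).
The Column player's best responses — vs X1: Y4 (payoff 9); vs X2: Y1 (payoff 8); vs X3: Y1 (payoff 9); vs X4: Y3 (payoff 8).
The only mutual best response is (X3, Y1); neither player gains by switching there.

(X3, Y1)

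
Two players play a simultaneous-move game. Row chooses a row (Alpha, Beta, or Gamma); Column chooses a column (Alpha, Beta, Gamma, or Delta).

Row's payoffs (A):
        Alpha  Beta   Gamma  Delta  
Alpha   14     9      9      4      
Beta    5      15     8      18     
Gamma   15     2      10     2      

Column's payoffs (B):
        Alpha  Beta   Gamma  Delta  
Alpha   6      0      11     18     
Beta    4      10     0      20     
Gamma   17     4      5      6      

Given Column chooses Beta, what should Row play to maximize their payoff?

With Column fixed at Beta, Row's payoffs are: Alpha → 9, Beta → 15, Gamma → 2.
The maximum is 15, achieved by Beta.

Beta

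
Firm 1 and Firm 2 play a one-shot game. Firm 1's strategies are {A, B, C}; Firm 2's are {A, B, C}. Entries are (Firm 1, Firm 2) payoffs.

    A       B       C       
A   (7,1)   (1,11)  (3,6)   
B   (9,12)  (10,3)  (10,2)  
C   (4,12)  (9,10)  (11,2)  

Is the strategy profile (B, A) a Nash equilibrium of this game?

Yes

Holding Firm 2 at A: Firm 1 gets 9 from B, versus 7 from A, 4 from C. No profitable deviation for Firm 1.
Holding Firm 1 at B: Firm 2 gets 12 from A, versus 3 from B, 2 from C. No profitable deviation for Firm 2 either.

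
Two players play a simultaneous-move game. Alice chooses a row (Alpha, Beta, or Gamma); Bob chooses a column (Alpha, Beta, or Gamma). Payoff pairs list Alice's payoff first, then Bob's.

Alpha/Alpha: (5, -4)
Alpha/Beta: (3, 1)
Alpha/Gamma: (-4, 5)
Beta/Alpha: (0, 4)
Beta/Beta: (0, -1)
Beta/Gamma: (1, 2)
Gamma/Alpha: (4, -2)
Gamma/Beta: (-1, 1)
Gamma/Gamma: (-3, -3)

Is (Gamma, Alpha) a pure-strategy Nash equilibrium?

No

Holding Bob at Alpha: Alice gets 4 from Gamma but could get 5 by switching to Alpha. Alice has a profitable deviation.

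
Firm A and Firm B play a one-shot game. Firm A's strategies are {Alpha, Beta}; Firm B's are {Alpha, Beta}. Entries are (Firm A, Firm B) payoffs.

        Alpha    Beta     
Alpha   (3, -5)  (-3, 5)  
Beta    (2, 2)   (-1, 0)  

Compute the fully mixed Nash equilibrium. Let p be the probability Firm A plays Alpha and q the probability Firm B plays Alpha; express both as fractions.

In a mixed NE each player is indifferent between their pure strategies, so the opponent's mix sets the indifference.
Firm B indifferent between Alpha and Beta: p·(-5) + (1−p)·2 = p·5 + (1−p)·0 ⟹ 2 + (-7)p = 0 + 5p ⟹ p = 1/6.
Firm A indifferent between Alpha and Beta: q·3 + (1−q)·(-3) = q·2 + (1−q)·(-1) ⟹ (-3) + 6q = (-1) + 3q ⟹ q = 2/3.

p = 1/6, q = 2/3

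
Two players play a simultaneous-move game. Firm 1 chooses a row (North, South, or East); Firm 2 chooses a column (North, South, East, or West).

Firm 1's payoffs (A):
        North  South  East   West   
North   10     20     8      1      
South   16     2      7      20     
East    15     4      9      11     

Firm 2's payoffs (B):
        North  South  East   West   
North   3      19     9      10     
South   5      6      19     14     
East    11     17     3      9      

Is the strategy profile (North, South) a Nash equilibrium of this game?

Holding Firm 2 at South: Firm 1 gets 20 from North, versus 2 from South, 4 from East. No profitable deviation for Firm 1.
Holding Firm 1 at North: Firm 2 gets 19 from South, versus 3 from North, 9 from East, 10 from West. No profitable deviation for Firm 2 either.

Yes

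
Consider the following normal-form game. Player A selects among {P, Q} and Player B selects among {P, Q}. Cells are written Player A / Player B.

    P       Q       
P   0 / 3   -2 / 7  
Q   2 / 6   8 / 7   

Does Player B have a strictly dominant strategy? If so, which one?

A strategy is strictly dominant if it gives Player B a strictly higher payoff than every other strategy, against every choice by the opponent.
Q strictly dominates: vs P: 7 > 3; vs Q: 7 > 6.

Q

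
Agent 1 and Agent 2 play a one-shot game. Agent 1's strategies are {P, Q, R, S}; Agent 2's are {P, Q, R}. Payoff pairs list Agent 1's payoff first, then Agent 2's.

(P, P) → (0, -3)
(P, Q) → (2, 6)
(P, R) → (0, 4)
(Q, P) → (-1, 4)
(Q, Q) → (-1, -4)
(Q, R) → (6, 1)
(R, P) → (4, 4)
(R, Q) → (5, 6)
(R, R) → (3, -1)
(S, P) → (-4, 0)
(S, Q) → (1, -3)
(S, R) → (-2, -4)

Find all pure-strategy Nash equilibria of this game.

(R, Q)

Find each player's best response to every opponent strategy; NE are the intersections.
Agent 1's best responses — vs P: R (payoff 4); vs Q: R (payoff 5); vs R: Q (payoff 6).
Agent 2's best responses — vs P: Q (payoff 6); vs Q: P (payoff 4); vs R: Q (payoff 6); vs S: P (payoff 0).
The only mutual best response is (R, Q); neither player gains by switching there.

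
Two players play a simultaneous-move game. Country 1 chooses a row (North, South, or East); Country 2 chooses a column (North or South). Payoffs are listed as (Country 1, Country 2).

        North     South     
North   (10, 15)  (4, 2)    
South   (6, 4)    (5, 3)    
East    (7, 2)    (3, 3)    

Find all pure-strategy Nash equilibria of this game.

(North, North)

Check mutual best responses: a cell is a NE iff neither player can gain by unilaterally deviating.
Country 1's best responses — vs North: North (payoff 10); vs South: South (payoff 5).
Country 2's best responses — vs North: North (payoff 15); vs South: North (payoff 4); vs East: South (payoff 3).
The only mutual best response is (North, North); neither player gains by switching there.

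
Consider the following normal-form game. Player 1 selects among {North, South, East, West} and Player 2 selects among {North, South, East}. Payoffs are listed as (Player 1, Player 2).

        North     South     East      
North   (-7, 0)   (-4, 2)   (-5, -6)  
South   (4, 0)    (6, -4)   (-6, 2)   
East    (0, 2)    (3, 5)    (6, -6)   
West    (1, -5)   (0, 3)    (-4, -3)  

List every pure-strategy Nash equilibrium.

A profile is a Nash equilibrium when each player is best-responding to the other.
Player 1's best responses — vs North: South (payoff 4); vs South: South (payoff 6); vs East: East (payoff 6).
Player 2's best responses — vs North: South (payoff 2); vs South: East (payoff 2); vs East: South (payoff 5); vs West: South (payoff 3).
No cell has both players best-responding. For instance, Player 1's best reply to South is South, but against South Player 2 prefers East over South.

None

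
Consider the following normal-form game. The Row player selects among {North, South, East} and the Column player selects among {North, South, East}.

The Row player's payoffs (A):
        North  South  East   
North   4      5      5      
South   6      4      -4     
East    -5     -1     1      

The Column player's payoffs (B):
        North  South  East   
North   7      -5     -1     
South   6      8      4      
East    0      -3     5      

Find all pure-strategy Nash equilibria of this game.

Check mutual best responses: a cell is a NE iff neither player can gain by unilaterally deviating.
The Row player's best responses — vs North: South (payoff 6); vs South: North (payoff 5); vs East: North (payoff 5).
The Column player's best responses — vs North: North (payoff 7); vs South: South (payoff 8); vs East: East (payoff 5).
No cell has both players best-responding. For instance, the Row player's best reply to South is North, but against North the Column player prefers North over South.

No pure-strategy Nash equilibrium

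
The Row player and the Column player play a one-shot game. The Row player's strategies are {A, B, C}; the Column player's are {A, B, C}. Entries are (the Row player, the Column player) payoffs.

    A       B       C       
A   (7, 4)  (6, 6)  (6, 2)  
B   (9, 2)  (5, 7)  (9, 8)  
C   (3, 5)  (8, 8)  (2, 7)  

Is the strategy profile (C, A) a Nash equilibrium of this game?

No

Holding the Column player at A: the Row player gets 3 from C but could get 9 by switching to B. The Row player has a profitable deviation.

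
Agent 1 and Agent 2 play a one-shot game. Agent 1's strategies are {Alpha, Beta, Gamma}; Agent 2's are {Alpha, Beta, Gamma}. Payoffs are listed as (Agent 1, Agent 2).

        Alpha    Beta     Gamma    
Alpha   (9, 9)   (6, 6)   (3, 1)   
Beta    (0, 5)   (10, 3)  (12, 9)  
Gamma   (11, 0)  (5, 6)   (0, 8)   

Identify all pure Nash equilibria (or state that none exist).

(Beta, Gamma)

Find each player's best response to every opponent strategy; NE are the intersections.
Agent 1's best responses — vs Alpha: Gamma (payoff 11); vs Beta: Beta (payoff 10); vs Gamma: Beta (payoff 12).
Agent 2's best responses — vs Alpha: Alpha (payoff 9); vs Beta: Gamma (payoff 9); vs Gamma: Gamma (payoff 8).
The only mutual best response is (Beta, Gamma); neither player gains by switching there.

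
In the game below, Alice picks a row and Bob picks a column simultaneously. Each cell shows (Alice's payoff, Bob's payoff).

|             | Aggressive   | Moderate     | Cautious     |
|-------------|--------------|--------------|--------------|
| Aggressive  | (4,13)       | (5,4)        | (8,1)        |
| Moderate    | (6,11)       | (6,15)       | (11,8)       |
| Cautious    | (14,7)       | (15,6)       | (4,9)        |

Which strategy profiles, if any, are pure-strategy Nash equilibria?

No pure-strategy Nash equilibrium

A profile is a Nash equilibrium when each player is best-responding to the other.
Alice's best responses — vs Aggressive: Cautious (payoff 14); vs Moderate: Cautious (payoff 15); vs Cautious: Moderate (payoff 11).
Bob's best responses — vs Aggressive: Aggressive (payoff 13); vs Moderate: Moderate (payoff 15); vs Cautious: Cautious (payoff 9).
No cell has both players best-responding. For instance, Alice's best reply to Cautious is Moderate, but against Moderate Bob prefers Moderate over Cautious.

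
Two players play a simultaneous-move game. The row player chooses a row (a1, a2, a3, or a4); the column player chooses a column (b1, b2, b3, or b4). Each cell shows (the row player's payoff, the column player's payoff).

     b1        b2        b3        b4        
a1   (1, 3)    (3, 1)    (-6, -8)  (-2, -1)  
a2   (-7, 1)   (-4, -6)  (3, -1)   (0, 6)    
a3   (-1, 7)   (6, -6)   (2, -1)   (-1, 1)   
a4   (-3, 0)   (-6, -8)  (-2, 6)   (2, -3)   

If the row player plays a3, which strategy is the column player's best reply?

With the row player fixed at a3, the column player's payoffs are: b1 → 7, b2 → -6, b3 → -1, b4 → 1.
The maximum is 7, achieved by b1.

b1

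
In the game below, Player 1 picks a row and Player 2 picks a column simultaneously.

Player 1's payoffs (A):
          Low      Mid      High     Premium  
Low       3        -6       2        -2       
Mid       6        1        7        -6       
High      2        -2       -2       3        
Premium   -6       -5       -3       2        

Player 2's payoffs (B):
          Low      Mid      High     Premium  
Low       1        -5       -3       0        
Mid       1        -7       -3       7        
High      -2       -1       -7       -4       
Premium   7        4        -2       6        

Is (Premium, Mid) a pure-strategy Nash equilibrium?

No

Holding Player 2 at Mid: Player 1 gets -5 from Premium but could get 1 by switching to Mid. Player 1 has a profitable deviation.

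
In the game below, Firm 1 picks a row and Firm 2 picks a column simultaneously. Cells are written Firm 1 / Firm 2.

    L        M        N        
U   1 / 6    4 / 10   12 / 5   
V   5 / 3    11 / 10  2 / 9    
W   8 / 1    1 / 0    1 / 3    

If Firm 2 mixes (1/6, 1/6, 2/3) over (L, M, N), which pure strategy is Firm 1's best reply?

U

Compute Firm 1's expected payoff from each pure strategy against the given mix.
U: (1/6)·1 + (1/6)·4 + (2/3)·12 = 53/6
V: (1/6)·5 + (1/6)·11 + (2/3)·2 = 4
W: (1/6)·8 + (1/6)·1 + (2/3)·1 = 13/6
Highest expected payoff is 53/6, from U.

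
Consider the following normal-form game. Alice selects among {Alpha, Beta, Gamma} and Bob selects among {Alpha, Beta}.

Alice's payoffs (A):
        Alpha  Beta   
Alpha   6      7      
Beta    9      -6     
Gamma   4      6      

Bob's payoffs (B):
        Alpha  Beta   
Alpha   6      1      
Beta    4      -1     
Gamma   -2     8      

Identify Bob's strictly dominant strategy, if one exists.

A strategy is strictly dominant if it gives Bob a strictly higher payoff than every other strategy, against every choice by the opponent.
Alpha is not dominant: against Gamma, Beta gives 8 > -2.
Beta is not dominant: against Alpha, Alpha gives 6 > 1.
No single strategy is best against every opponent action.

No strictly dominant strategy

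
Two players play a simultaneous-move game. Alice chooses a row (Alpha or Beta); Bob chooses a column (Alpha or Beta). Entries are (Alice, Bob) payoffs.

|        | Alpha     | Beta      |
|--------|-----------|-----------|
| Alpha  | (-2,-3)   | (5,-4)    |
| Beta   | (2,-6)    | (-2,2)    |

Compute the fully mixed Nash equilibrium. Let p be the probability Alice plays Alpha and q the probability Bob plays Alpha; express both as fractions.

Each player's mixing probability is pinned down by making the *other* player indifferent.
Bob indifferent between Alpha and Beta: p·(-3) + (1−p)·(-6) = p·(-4) + (1−p)·2 ⟹ (-6) + 3p = 2 + (-6)p ⟹ p = 8/9.
Alice indifferent between Alpha and Beta: q·(-2) + (1−q)·5 = q·2 + (1−q)·(-2) ⟹ 5 + (-7)q = (-2) + 4q ⟹ q = 7/11.

p = 8/9, q = 7/11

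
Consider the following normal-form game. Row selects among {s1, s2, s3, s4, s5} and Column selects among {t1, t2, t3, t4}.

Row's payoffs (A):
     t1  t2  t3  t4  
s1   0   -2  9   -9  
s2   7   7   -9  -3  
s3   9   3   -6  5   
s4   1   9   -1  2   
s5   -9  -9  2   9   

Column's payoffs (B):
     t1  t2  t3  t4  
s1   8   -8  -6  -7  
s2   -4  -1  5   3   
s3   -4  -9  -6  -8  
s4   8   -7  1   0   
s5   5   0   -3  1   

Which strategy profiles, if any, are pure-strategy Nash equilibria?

A profile is a Nash equilibrium when each player is best-responding to the other.
Row's best responses — vs t1: s3 (payoff 9); vs t2: s4 (payoff 9); vs t3: s1 (payoff 9); vs t4: s5 (payoff 9).
Column's best responses — vs s1: t1 (payoff 8); vs s2: t3 (payoff 5); vs s3: t1 (payoff -4); vs s4: t1 (payoff 8); vs s5: t1 (payoff 5).
The only mutual best response is (s3, t1); neither player gains by switching there.

(s3, t1)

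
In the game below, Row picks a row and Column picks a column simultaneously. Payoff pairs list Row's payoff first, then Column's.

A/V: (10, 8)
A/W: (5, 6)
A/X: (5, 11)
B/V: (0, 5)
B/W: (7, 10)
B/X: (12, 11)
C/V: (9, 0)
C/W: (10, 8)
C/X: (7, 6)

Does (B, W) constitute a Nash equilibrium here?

Holding Column at W: Row gets 7 from B but could get 10 by switching to C. Row has a profitable deviation.

No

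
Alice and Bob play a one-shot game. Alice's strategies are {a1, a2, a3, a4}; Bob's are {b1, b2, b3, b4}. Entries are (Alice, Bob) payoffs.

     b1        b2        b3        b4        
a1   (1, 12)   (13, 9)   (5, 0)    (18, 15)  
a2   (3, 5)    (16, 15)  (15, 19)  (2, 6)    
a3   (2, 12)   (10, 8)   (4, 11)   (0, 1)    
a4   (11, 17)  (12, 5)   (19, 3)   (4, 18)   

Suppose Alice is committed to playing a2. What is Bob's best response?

With Alice fixed at a2, Bob's payoffs are: b1 → 5, b2 → 15, b3 → 19, b4 → 6.
The maximum is 19, achieved by b3.

b3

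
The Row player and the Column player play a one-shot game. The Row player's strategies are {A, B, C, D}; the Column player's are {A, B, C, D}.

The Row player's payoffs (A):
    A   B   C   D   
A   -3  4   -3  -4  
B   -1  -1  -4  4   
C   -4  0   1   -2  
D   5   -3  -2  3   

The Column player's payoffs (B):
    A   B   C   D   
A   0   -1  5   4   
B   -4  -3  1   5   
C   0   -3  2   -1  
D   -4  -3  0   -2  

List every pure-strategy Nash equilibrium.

A profile is a Nash equilibrium when each player is best-responding to the other.
The Row player's best responses — vs A: D (payoff 5); vs B: A (payoff 4); vs C: C (payoff 1); vs D: B (payoff 4).
The Column player's best responses — vs A: C (payoff 5); vs B: D (payoff 5); vs C: C (payoff 2); vs D: C (payoff 0).
Mutual best responses occur at (B, D) and (C, C); at each, neither player gains by switching.

(B, D) and (C, C)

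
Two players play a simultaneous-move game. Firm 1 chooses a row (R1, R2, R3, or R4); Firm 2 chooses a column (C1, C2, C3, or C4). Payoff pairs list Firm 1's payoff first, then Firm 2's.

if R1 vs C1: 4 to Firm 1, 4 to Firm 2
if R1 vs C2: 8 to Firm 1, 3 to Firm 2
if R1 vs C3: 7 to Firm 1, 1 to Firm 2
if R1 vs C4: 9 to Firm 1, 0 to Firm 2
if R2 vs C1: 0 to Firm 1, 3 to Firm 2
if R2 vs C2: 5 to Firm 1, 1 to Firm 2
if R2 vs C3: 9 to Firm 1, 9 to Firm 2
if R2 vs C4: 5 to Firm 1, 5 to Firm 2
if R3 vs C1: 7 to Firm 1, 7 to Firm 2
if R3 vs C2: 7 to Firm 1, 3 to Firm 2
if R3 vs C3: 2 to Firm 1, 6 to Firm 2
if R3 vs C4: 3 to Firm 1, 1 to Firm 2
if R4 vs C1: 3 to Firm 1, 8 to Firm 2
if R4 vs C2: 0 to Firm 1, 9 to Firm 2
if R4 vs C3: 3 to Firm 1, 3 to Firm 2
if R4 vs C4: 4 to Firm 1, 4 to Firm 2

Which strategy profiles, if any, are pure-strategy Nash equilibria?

(R2, C3) and (R3, C1)

A profile is a Nash equilibrium when each player is best-responding to the other.
Firm 1's best responses — vs C1: R3 (payoff 7); vs C2: R1 (payoff 8); vs C3: R2 (payoff 9); vs C4: R1 (payoff 9).
Firm 2's best responses — vs R1: C1 (payoff 4); vs R2: C3 (payoff 9); vs R3: C1 (payoff 7); vs R4: C2 (payoff 9).
Mutual best responses occur at (R2, C3) and (R3, C1); at each, neither player gains by switching.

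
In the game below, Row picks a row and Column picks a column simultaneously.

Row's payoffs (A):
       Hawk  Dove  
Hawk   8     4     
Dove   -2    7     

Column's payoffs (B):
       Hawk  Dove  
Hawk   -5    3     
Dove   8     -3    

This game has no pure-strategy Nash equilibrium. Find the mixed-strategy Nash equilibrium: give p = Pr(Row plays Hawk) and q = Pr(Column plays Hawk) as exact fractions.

In a mixed NE each player is indifferent between their pure strategies, so the opponent's mix sets the indifference.
Column indifferent between Hawk and Dove: p·(-5) + (1−p)·8 = p·3 + (1−p)·(-3) ⟹ 8 + (-13)p = (-3) + 6p ⟹ p = 11/19.
Row indifferent between Hawk and Dove: q·8 + (1−q)·4 = q·(-2) + (1−q)·7 ⟹ 4 + 4q = 7 + (-9)q ⟹ q = 3/13.

p = 11/19, q = 3/13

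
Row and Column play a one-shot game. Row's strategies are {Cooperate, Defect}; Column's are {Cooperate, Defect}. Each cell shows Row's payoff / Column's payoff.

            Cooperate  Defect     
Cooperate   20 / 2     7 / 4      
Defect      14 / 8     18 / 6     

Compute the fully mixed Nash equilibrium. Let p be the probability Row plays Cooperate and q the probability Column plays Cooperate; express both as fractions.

Each player's mixing probability is pinned down by making the *other* player indifferent.
Column indifferent between Cooperate and Defect: p·2 + (1−p)·8 = p·4 + (1−p)·6 ⟹ 8 + (-6)p = 6 + (-2)p ⟹ p = 1/2.
Row indifferent between Cooperate and Defect: q·20 + (1−q)·7 = q·14 + (1−q)·18 ⟹ 7 + 13q = 18 + (-4)q ⟹ q = 11/17.

p = 1/2, q = 11/17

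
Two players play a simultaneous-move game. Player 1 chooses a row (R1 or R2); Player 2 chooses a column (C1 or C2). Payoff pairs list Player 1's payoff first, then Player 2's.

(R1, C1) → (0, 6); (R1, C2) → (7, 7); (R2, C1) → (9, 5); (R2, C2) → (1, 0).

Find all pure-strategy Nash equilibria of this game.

A profile is a Nash equilibrium when each player is best-responding to the other.
Player 1's best responses — vs C1: R2 (payoff 9); vs C2: R1 (payoff 7).
Player 2's best responses — vs R1: C2 (payoff 7); vs R2: C1 (payoff 5).
Mutual best responses occur at (R1, C2) and (R2, C1); at each, neither player gains by switching.

(R1, C2) and (R2, C1)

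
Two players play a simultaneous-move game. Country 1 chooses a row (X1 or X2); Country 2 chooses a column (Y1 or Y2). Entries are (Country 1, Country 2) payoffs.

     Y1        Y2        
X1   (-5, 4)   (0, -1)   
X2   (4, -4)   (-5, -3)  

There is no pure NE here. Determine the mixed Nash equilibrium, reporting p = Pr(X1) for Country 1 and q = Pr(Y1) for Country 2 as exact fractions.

In a mixed NE each player is indifferent between their pure strategies, so the opponent's mix sets the indifference.
Country 2 indifferent between Y1 and Y2: p·4 + (1−p)·(-4) = p·(-1) + (1−p)·(-3) ⟹ (-4) + 8p = (-3) + 2p ⟹ p = 1/6.
Country 1 indifferent between X1 and X2: q·(-5) + (1−q)·0 = q·4 + (1−q)·(-5) ⟹ 0 + (-5)q = (-5) + 9q ⟹ q = 5/14.

p = 1/6, q = 5/14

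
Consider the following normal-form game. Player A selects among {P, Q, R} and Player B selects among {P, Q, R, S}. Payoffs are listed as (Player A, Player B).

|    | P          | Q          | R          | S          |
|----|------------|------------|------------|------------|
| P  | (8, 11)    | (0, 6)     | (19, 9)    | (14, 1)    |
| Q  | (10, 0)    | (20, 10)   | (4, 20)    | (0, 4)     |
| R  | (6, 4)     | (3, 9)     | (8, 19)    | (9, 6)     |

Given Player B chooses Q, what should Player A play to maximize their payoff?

Q

With Player B fixed at Q, Player A's payoffs are: P → 0, Q → 20, R → 3.
The maximum is 20, achieved by Q.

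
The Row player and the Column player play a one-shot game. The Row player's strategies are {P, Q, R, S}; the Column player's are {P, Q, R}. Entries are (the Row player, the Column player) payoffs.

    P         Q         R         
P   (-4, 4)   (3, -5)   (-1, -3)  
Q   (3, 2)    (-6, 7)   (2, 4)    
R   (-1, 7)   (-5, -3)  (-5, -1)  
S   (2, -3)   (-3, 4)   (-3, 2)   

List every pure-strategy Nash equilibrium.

There is no pure-strategy Nash equilibrium

Check mutual best responses: a cell is a NE iff neither player can gain by unilaterally deviating.
The Row player's best responses — vs P: Q (payoff 3); vs Q: P (payoff 3); vs R: Q (payoff 2).
The Column player's best responses — vs P: P (payoff 4); vs Q: Q (payoff 7); vs R: P (payoff 7); vs S: Q (payoff 4).
No cell has both players best-responding. For instance, the Row player's best reply to Q is P, but against P the Column player prefers P over Q.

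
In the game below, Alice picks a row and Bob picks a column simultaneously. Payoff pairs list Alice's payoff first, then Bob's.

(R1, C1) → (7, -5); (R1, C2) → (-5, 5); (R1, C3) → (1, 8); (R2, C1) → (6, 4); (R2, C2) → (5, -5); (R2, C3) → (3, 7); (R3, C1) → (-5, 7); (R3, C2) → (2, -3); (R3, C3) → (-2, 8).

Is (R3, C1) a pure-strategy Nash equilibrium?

No

Holding Bob at C1: Alice gets -5 from R3 but could get 7 by switching to R1. Alice has a profitable deviation.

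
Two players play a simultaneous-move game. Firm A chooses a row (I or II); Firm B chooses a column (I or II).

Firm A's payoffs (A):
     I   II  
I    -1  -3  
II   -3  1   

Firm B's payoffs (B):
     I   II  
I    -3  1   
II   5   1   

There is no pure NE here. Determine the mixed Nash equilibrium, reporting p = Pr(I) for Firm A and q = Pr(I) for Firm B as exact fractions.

In a mixed NE each player is indifferent between their pure strategies, so the opponent's mix sets the indifference.
Firm B indifferent between I and II: p·(-3) + (1−p)·5 = p·1 + (1−p)·1 ⟹ 5 + (-8)p = 1 + 0p ⟹ p = 1/2.
Firm A indifferent between I and II: q·(-1) + (1−q)·(-3) = q·(-3) + (1−q)·1 ⟹ (-3) + 2q = 1 + (-4)q ⟹ q = 2/3.

p = 1/2, q = 2/3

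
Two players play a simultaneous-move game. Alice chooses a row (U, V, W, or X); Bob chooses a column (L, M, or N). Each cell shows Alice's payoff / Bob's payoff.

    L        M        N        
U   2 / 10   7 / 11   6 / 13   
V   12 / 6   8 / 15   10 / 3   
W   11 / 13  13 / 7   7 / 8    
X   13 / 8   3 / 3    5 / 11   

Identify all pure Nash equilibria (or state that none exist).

Find each player's best response to every opponent strategy; NE are the intersections.
Alice's best responses — vs L: X (payoff 13); vs M: W (payoff 13); vs N: V (payoff 10).
Bob's best responses — vs U: N (payoff 13); vs V: M (payoff 15); vs W: L (payoff 13); vs X: N (payoff 11).
No cell has both players best-responding. For instance, Alice's best reply to N is V, but against V Bob prefers M over N.

No pure-strategy Nash equilibrium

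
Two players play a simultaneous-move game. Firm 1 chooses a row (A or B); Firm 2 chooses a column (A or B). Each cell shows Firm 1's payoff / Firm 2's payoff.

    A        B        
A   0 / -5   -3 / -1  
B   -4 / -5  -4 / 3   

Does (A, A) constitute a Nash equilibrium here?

Holding Firm 2 at A: Firm 1 gets 0 from A, versus -4 from B. No profitable deviation for Firm 1.
Holding Firm 1 at A: Firm 2 gets -5 from A but could get -1 by switching to B. Firm 2 has a profitable deviation.

No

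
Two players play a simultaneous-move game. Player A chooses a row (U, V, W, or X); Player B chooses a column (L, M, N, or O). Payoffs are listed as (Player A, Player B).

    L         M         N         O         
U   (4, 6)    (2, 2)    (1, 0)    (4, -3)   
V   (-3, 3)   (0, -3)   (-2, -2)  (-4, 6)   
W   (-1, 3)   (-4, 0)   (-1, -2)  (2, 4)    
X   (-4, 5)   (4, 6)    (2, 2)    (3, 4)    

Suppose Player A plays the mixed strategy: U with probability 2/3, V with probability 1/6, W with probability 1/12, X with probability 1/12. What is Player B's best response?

Compute Player B's expected payoff from each pure strategy against the given mix.
L: (2/3)·6 + (1/6)·3 + (1/12)·3 + (1/12)·5 = 31/6
M: (2/3)·2 + (1/6)·(-3) + (1/12)·0 + (1/12)·6 = 4/3
N: (2/3)·0 + (1/6)·(-2) + (1/12)·(-2) + (1/12)·2 = -1/3
O: (2/3)·(-3) + (1/6)·6 + (1/12)·4 + (1/12)·4 = -1/3
Highest expected payoff is 31/6, from L.

L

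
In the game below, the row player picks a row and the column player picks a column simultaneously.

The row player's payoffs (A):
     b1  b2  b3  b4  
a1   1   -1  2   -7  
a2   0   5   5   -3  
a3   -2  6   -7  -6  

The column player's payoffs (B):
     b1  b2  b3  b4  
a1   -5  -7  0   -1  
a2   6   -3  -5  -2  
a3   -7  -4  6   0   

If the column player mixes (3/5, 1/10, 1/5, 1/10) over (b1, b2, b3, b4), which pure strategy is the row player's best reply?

a2

Compute the row player's expected payoff from each pure strategy against the given mix.
a1: (3/5)·1 + (1/10)·(-1) + (1/5)·2 + (1/10)·(-7) = 1/5
a2: (3/5)·0 + (1/10)·5 + (1/5)·5 + (1/10)·(-3) = 6/5
a3: (3/5)·(-2) + (1/10)·6 + (1/5)·(-7) + (1/10)·(-6) = -13/5
Highest expected payoff is 6/5, from a2.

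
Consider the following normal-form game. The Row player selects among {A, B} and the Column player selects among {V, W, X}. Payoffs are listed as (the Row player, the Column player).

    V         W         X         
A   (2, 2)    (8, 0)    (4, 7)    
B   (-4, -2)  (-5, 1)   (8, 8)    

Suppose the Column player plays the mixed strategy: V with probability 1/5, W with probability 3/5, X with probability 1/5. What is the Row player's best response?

A

Compute the Row player's expected payoff from each pure strategy against the given mix.
A: (1/5)·2 + (3/5)·8 + (1/5)·4 = 6
B: (1/5)·(-4) + (3/5)·(-5) + (1/5)·8 = -11/5
Highest expected payoff is 6, from A.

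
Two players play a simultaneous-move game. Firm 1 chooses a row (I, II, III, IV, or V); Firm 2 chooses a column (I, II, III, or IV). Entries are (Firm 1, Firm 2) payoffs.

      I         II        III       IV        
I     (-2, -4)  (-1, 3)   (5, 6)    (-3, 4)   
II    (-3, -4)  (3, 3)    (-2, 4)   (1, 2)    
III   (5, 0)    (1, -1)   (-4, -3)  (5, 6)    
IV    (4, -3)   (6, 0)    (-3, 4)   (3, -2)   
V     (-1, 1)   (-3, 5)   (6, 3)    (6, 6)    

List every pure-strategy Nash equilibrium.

A profile is a Nash equilibrium when each player is best-responding to the other.
Firm 1's best responses — vs I: III (payoff 5); vs II: IV (payoff 6); vs III: V (payoff 6); vs IV: V (payoff 6).
Firm 2's best responses — vs I: III (payoff 6); vs II: III (payoff 4); vs III: IV (payoff 6); vs IV: III (payoff 4); vs V: IV (payoff 6).
The only mutual best response is (V, IV); neither player gains by switching there.

(V, IV)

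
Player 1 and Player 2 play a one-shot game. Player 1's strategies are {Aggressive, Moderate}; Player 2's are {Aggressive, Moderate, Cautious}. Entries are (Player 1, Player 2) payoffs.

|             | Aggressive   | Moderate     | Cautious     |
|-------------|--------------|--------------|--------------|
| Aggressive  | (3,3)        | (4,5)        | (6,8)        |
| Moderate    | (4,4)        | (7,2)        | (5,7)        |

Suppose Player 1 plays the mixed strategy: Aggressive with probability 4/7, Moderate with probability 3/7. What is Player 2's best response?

Compute Player 2's expected payoff from each pure strategy against the given mix.
Aggressive: (4/7)·3 + (3/7)·4 = 24/7
Moderate: (4/7)·5 + (3/7)·2 = 26/7
Cautious: (4/7)·8 + (3/7)·7 = 53/7
Highest expected payoff is 53/7, from Cautious.

Cautious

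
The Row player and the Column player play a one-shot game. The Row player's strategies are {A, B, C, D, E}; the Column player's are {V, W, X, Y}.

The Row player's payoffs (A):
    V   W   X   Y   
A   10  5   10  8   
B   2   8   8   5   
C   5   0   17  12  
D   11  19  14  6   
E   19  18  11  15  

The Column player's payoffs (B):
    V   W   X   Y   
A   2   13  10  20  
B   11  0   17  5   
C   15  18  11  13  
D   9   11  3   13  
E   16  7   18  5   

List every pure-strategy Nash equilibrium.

A profile is a Nash equilibrium when each player is best-responding to the other.
The Row player's best responses — vs V: E (payoff 19); vs W: D (payoff 19); vs X: C (payoff 17); vs Y: E (payoff 15).
The Column player's best responses — vs A: Y (payoff 20); vs B: X (payoff 17); vs C: W (payoff 18); vs D: Y (payoff 13); vs E: X (payoff 18).
No cell has both players best-responding. For instance, the Row player's best reply to W is D, but against D the Column player prefers Y over W.

None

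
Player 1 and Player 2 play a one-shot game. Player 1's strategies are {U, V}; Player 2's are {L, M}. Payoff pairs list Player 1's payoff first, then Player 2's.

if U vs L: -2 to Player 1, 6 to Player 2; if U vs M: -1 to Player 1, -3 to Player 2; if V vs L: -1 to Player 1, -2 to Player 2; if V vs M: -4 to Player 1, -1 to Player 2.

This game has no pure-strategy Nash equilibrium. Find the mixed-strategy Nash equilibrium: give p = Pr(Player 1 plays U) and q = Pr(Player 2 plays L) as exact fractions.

p = 1/10, q = 3/4

Each player's mixing probability is pinned down by making the *other* player indifferent.
Player 2 indifferent between L and M: p·6 + (1−p)·(-2) = p·(-3) + (1−p)·(-1) ⟹ (-2) + 8p = (-1) + (-2)p ⟹ p = 1/10.
Player 1 indifferent between U and V: q·(-2) + (1−q)·(-1) = q·(-1) + (1−q)·(-4) ⟹ (-1) + (-1)q = (-4) + 3q ⟹ q = 3/4.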